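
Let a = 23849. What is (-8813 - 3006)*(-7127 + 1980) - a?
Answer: 60808544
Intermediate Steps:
(-8813 - 3006)*(-7127 + 1980) - a = (-8813 - 3006)*(-7127 + 1980) - 1*23849 = -11819*(-5147) - 23849 = 60832393 - 23849 = 60808544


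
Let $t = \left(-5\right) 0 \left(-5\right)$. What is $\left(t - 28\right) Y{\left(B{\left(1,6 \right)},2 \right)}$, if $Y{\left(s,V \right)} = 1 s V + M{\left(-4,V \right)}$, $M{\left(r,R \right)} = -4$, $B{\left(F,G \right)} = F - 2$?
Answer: $168$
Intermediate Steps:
$B{\left(F,G \right)} = -2 + F$
$Y{\left(s,V \right)} = -4 + V s$ ($Y{\left(s,V \right)} = 1 s V - 4 = s V - 4 = V s - 4 = -4 + V s$)
$t = 0$ ($t = 0 \left(-5\right) = 0$)
$\left(t - 28\right) Y{\left(B{\left(1,6 \right)},2 \right)} = \left(0 - 28\right) \left(-4 + 2 \left(-2 + 1\right)\right) = - 28 \left(-4 + 2 \left(-1\right)\right) = - 28 \left(-4 - 2\right) = \left(-28\right) \left(-6\right) = 168$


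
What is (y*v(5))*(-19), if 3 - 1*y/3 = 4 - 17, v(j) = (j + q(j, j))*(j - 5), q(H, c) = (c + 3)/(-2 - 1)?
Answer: 0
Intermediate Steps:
q(H, c) = -1 - c/3 (q(H, c) = (3 + c)/(-3) = (3 + c)*(-⅓) = -1 - c/3)
v(j) = (-1 + 2*j/3)*(-5 + j) (v(j) = (j + (-1 - j/3))*(j - 5) = (-1 + 2*j/3)*(-5 + j))
y = 48 (y = 9 - 3*(4 - 17) = 9 - 3*(-13) = 9 + 39 = 48)
(y*v(5))*(-19) = (48*(5 - 13/3*5 + (⅔)*5²))*(-19) = (48*(5 - 65/3 + (⅔)*25))*(-19) = (48*(5 - 65/3 + 50/3))*(-19) = (48*0)*(-19) = 0*(-19) = 0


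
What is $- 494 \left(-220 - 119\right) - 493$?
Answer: $166973$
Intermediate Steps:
$- 494 \left(-220 - 119\right) - 493 = \left(-494\right) \left(-339\right) - 493 = 167466 - 493 = 166973$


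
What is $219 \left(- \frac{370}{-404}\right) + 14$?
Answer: $\frac{43343}{202} \approx 214.57$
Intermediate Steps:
$219 \left(- \frac{370}{-404}\right) + 14 = 219 \left(\left(-370\right) \left(- \frac{1}{404}\right)\right) + 14 = 219 \cdot \frac{185}{202} + 14 = \frac{40515}{202} + 14 = \frac{43343}{202}$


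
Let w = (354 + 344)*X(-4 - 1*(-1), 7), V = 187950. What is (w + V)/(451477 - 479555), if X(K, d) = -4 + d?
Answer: -95022/14039 ≈ -6.7684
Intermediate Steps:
w = 2094 (w = (354 + 344)*(-4 + 7) = 698*3 = 2094)
(w + V)/(451477 - 479555) = (2094 + 187950)/(451477 - 479555) = 190044/(-28078) = 190044*(-1/28078) = -95022/14039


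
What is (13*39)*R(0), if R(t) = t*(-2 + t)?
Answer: 0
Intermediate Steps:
(13*39)*R(0) = (13*39)*(0*(-2 + 0)) = 507*(0*(-2)) = 507*0 = 0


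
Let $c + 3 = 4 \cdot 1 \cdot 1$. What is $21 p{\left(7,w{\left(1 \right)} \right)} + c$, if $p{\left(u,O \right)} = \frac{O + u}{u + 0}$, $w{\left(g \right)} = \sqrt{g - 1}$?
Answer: $22$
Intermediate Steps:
$w{\left(g \right)} = \sqrt{-1 + g}$
$c = 1$ ($c = -3 + 4 \cdot 1 \cdot 1 = -3 + 4 \cdot 1 = -3 + 4 = 1$)
$p{\left(u,O \right)} = \frac{O + u}{u}$
$21 p{\left(7,w{\left(1 \right)} \right)} + c = 21 \frac{\sqrt{-1 + 1} + 7}{7} + 1 = 21 \frac{\sqrt{0} + 7}{7} + 1 = 21 \frac{0 + 7}{7} + 1 = 21 \cdot \frac{1}{7} \cdot 7 + 1 = 21 \cdot 1 + 1 = 21 + 1 = 22$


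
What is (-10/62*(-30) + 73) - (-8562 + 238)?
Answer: 260457/31 ≈ 8401.8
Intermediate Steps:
(-10/62*(-30) + 73) - (-8562 + 238) = (-10*1/62*(-30) + 73) - 1*(-8324) = (-5/31*(-30) + 73) + 8324 = (150/31 + 73) + 8324 = 2413/31 + 8324 = 260457/31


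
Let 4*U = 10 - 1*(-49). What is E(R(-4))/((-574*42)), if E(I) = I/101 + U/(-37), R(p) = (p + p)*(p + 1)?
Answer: 2407/360366384 ≈ 6.6793e-6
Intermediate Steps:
U = 59/4 (U = (10 - 1*(-49))/4 = (10 + 49)/4 = (1/4)*59 = 59/4 ≈ 14.750)
R(p) = 2*p*(1 + p) (R(p) = (2*p)*(1 + p) = 2*p*(1 + p))
E(I) = -59/148 + I/101 (E(I) = I/101 + (59/4)/(-37) = I*(1/101) + (59/4)*(-1/37) = I/101 - 59/148 = -59/148 + I/101)
E(R(-4))/((-574*42)) = (-59/148 + (2*(-4)*(1 - 4))/101)/((-574*42)) = (-59/148 + (2*(-4)*(-3))/101)/(-24108) = (-59/148 + (1/101)*24)*(-1/24108) = (-59/148 + 24/101)*(-1/24108) = -2407/14948*(-1/24108) = 2407/360366384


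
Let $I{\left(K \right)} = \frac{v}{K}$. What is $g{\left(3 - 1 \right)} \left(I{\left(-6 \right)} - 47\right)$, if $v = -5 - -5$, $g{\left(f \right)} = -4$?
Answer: $188$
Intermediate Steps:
$v = 0$ ($v = -5 + 5 = 0$)
$I{\left(K \right)} = 0$ ($I{\left(K \right)} = \frac{0}{K} = 0$)
$g{\left(3 - 1 \right)} \left(I{\left(-6 \right)} - 47\right) = - 4 \left(0 - 47\right) = \left(-4\right) \left(-47\right) = 188$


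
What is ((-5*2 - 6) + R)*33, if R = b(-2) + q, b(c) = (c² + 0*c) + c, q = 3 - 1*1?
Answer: -396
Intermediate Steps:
q = 2 (q = 3 - 1 = 2)
b(c) = c + c² (b(c) = (c² + 0) + c = c² + c = c + c²)
R = 4 (R = -2*(1 - 2) + 2 = -2*(-1) + 2 = 2 + 2 = 4)
((-5*2 - 6) + R)*33 = ((-5*2 - 6) + 4)*33 = ((-10 - 6) + 4)*33 = (-16 + 4)*33 = -12*33 = -396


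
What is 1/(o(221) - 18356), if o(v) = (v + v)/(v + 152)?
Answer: -373/6846346 ≈ -5.4482e-5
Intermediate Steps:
o(v) = 2*v/(152 + v) (o(v) = (2*v)/(152 + v) = 2*v/(152 + v))
1/(o(221) - 18356) = 1/(2*221/(152 + 221) - 18356) = 1/(2*221/373 - 18356) = 1/(2*221*(1/373) - 18356) = 1/(442/373 - 18356) = 1/(-6846346/373) = -373/6846346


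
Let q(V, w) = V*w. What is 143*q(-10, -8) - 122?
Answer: 11318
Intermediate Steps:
143*q(-10, -8) - 122 = 143*(-10*(-8)) - 122 = 143*80 - 122 = 11440 - 122 = 11318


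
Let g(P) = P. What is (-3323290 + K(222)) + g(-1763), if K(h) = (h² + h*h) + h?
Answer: -3226263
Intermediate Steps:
K(h) = h + 2*h² (K(h) = (h² + h²) + h = 2*h² + h = h + 2*h²)
(-3323290 + K(222)) + g(-1763) = (-3323290 + 222*(1 + 2*222)) - 1763 = (-3323290 + 222*(1 + 444)) - 1763 = (-3323290 + 222*445) - 1763 = (-3323290 + 98790) - 1763 = -3224500 - 1763 = -3226263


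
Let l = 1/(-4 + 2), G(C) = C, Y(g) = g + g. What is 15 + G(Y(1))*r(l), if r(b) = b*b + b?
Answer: 29/2 ≈ 14.500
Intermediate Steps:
Y(g) = 2*g
l = -½ (l = 1/(-2) = -½ ≈ -0.50000)
r(b) = b + b² (r(b) = b² + b = b + b²)
15 + G(Y(1))*r(l) = 15 + (2*1)*(-(1 - ½)/2) = 15 + 2*(-½*½) = 15 + 2*(-¼) = 15 - ½ = 29/2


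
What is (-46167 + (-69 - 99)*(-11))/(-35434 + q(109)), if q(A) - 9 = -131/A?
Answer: 1610257/1287152 ≈ 1.2510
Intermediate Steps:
q(A) = 9 - 131/A
(-46167 + (-69 - 99)*(-11))/(-35434 + q(109)) = (-46167 + (-69 - 99)*(-11))/(-35434 + (9 - 131/109)) = (-46167 - 168*(-11))/(-35434 + (9 - 131*1/109)) = (-46167 + 1848)/(-35434 + (9 - 131/109)) = -44319/(-35434 + 850/109) = -44319/(-3861456/109) = -44319*(-109/3861456) = 1610257/1287152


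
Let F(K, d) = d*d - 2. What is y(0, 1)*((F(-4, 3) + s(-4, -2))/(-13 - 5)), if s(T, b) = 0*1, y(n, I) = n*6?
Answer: 0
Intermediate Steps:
F(K, d) = -2 + d**2 (F(K, d) = d**2 - 2 = -2 + d**2)
y(n, I) = 6*n
s(T, b) = 0
y(0, 1)*((F(-4, 3) + s(-4, -2))/(-13 - 5)) = (6*0)*(((-2 + 3**2) + 0)/(-13 - 5)) = 0*(((-2 + 9) + 0)/(-18)) = 0*((7 + 0)*(-1/18)) = 0*(7*(-1/18)) = 0*(-7/18) = 0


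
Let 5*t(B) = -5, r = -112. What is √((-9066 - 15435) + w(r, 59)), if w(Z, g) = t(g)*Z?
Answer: 29*I*√29 ≈ 156.17*I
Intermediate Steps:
t(B) = -1 (t(B) = (⅕)*(-5) = -1)
w(Z, g) = -Z
√((-9066 - 15435) + w(r, 59)) = √((-9066 - 15435) - 1*(-112)) = √(-24501 + 112) = √(-24389) = 29*I*√29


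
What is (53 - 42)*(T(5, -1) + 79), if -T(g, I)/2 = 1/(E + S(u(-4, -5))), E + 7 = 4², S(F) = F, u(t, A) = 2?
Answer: 867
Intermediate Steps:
E = 9 (E = -7 + 4² = -7 + 16 = 9)
T(g, I) = -2/11 (T(g, I) = -2/(9 + 2) = -2/11)
(53 - 42)*(T(5, -1) + 79) = (53 - 42)*(-2/11 + 79) = 11*(867/11) = 867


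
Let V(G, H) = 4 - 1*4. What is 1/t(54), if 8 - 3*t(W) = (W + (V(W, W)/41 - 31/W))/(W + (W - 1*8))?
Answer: 3240/8063 ≈ 0.40184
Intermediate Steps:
V(G, H) = 0 (V(G, H) = 4 - 4 = 0)
t(W) = 8/3 - (W - 31/W)/(3*(-8 + 2*W)) (t(W) = 8/3 - (W + (0/41 - 31/W))/(3*(W + (W - 1*8))) = 8/3 - (W + (0*(1/41) - 31/W))/(3*(W + (W - 8))) = 8/3 - (W + (0 - 31/W))/(3*(W + (-8 + W))) = 8/3 - (W - 31/W)/(3*(-8 + 2*W)))
1/t(54) = 1/((⅙)*(31 - 64*54 + 15*54²)/(54*(-4 + 54))) = 1/((⅙)*(1/54)*(31 - 3456 + 15*2916)/50) = 1/((⅙)*(1/54)*(1/50)*(31 - 3456 + 43740)) = 1/((⅙)*(1/54)*(1/50)*40315) = 1/(8063/3240) = 3240/8063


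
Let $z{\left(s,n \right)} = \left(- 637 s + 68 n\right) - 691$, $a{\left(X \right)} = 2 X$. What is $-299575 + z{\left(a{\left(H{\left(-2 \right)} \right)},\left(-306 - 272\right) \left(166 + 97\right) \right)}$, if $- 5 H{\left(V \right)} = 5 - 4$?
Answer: $- \frac{53184816}{5} \approx -1.0637 \cdot 10^{7}$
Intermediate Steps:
$H{\left(V \right)} = - \frac{1}{5}$ ($H{\left(V \right)} = - \frac{5 - 4}{5} = \left(- \frac{1}{5}\right) 1 = - \frac{1}{5}$)
$z{\left(s,n \right)} = -691 - 637 s + 68 n$
$-299575 + z{\left(a{\left(H{\left(-2 \right)} \right)},\left(-306 - 272\right) \left(166 + 97\right) \right)} = -299575 - \left(691 - 68 \left(-306 - 272\right) \left(166 + 97\right) + 637 \cdot 2 \left(- \frac{1}{5}\right)\right) = -299575 - \left(\frac{2181}{5} - \left(-39304\right) 263\right) = -299575 + \left(-691 + \frac{1274}{5} + 68 \left(-152014\right)\right) = -299575 - \frac{51686941}{5} = - \frac{53184816}{5}$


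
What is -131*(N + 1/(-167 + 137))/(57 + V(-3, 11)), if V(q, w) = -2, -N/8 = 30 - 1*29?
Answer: 31571/1650 ≈ 19.134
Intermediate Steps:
N = -8 (N = -8*(30 - 1*29) = -8*(30 - 29) = -8*1 = -8)
-131*(N + 1/(-167 + 137))/(57 + V(-3, 11)) = -131*(-8 + 1/(-167 + 137))/(57 - 2) = -131*(-8 + 1/(-30))/55 = -131*(-8 - 1/30)/55 = -(-31571)/(30*55) = -131*(-241/1650) = 31571/1650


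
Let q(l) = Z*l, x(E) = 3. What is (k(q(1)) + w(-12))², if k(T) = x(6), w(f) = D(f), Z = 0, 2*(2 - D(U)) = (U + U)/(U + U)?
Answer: 81/4 ≈ 20.250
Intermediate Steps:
D(U) = 3/2 (D(U) = 2 - (U + U)/(2*(U + U)) = 2 - 2*U/(2*(2*U)) = 2 - 2*U*1/(2*U)/2 = 2 - ½*1 = 2 - ½ = 3/2)
w(f) = 3/2
q(l) = 0 (q(l) = 0*l = 0)
k(T) = 3
(k(q(1)) + w(-12))² = (3 + 3/2)² = (9/2)² = 81/4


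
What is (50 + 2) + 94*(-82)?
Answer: -7656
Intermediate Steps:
(50 + 2) + 94*(-82) = 52 - 7708 = -7656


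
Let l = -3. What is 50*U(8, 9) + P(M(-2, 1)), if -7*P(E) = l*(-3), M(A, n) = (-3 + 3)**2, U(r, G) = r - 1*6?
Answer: 691/7 ≈ 98.714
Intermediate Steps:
U(r, G) = -6 + r (U(r, G) = r - 6 = -6 + r)
M(A, n) = 0 (M(A, n) = 0**2 = 0)
P(E) = -9/7 (P(E) = -(-3)*(-3)/7 = -1/7*9 = -9/7)
50*U(8, 9) + P(M(-2, 1)) = 50*(-6 + 8) - 9/7 = 50*2 - 9/7 = 100 - 9/7 = 691/7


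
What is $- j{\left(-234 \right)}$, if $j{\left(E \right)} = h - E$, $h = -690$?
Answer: $456$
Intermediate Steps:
$j{\left(E \right)} = -690 - E$
$- j{\left(-234 \right)} = - (-690 - -234) = - (-690 + 234) = \left(-1\right) \left(-456\right) = 456$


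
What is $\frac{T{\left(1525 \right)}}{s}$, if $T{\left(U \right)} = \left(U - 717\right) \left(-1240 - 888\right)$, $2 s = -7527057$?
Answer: $\frac{3438848}{7527057} \approx 0.45686$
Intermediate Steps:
$s = - \frac{7527057}{2}$ ($s = \frac{1}{2} \left(-7527057\right) = - \frac{7527057}{2} \approx -3.7635 \cdot 10^{6}$)
$T{\left(U \right)} = 1525776 - 2128 U$ ($T{\left(U \right)} = \left(-717 + U\right) \left(-2128\right) = 1525776 - 2128 U$)
$\frac{T{\left(1525 \right)}}{s} = \frac{1525776 - 3245200}{- \frac{7527057}{2}} = \left(1525776 - 3245200\right) \left(- \frac{2}{7527057}\right) = \left(-1719424\right) \left(- \frac{2}{7527057}\right) = \frac{3438848}{7527057}$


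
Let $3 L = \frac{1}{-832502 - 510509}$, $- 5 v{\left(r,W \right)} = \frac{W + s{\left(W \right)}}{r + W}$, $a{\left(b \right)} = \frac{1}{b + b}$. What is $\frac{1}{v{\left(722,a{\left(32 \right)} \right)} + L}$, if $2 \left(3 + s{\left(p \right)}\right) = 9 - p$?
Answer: $- \frac{620591952990}{259355153} \approx -2392.8$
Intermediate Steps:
$a{\left(b \right)} = \frac{1}{2 b}$
$s{\left(p \right)} = \frac{3}{2} - \frac{p}{2}$ ($s{\left(p \right)} = -3 + \frac{9 - p}{2} = -3 - \left(- \frac{9}{2} + \frac{p}{2}\right) = \frac{3}{2} - \frac{p}{2}$)
$v{\left(r,W \right)} = - \frac{\frac{3}{2} + \frac{W}{2}}{5 \left(W + r\right)}$ ($v{\left(r,W \right)} = - \frac{\left(W - \left(- \frac{3}{2} + \frac{W}{2}\right)\right) \frac{1}{r + W}}{5} = - \frac{\left(\frac{3}{2} + \frac{W}{2}\right) \frac{1}{W + r}}{5} = - \frac{\frac{1}{W + r} \left(\frac{3}{2} + \frac{W}{2}\right)}{5} = - \frac{\frac{3}{2} + \frac{W}{2}}{5 \left(W + r\right)}$)
$L = - \frac{1}{4029033}$ ($L = \frac{1}{3 \left(-832502 - 510509\right)} = \frac{1}{3 \left(-1343011\right)} = \frac{1}{3} \left(- \frac{1}{1343011}\right) = - \frac{1}{4029033} \approx -2.482 \cdot 10^{-7}$)
$\frac{1}{v{\left(722,a{\left(32 \right)} \right)} + L} = \frac{1}{\frac{-3 - \frac{1}{2 \cdot 32}}{10 \left(\frac{1}{2 \cdot 32} + 722\right)} - \frac{1}{4029033}} = \frac{1}{\frac{-3 - \frac{1}{2} \cdot \frac{1}{32}}{10 \left(\frac{1}{2} \cdot \frac{1}{32} + 722\right)} - \frac{1}{4029033}} = \frac{1}{\frac{-3 - \frac{1}{64}}{10 \left(\frac{1}{64} + 722\right)} - \frac{1}{4029033}} = \frac{1}{\frac{-3 - \frac{1}{64}}{10 \cdot \frac{46209}{64}} - \frac{1}{4029033}} = \frac{1}{\frac{1}{10} \cdot \frac{64}{46209} \left(- \frac{193}{64}\right) - \frac{1}{4029033}} = \frac{1}{- \frac{193}{462090} - \frac{1}{4029033}} = \frac{1}{- \frac{259355153}{620591952990}} = - \frac{620591952990}{259355153}$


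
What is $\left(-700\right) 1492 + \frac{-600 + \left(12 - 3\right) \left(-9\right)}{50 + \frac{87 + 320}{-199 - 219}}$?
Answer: $- \frac{648581026}{621} \approx -1.0444 \cdot 10^{6}$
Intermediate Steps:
$\left(-700\right) 1492 + \frac{-600 + \left(12 - 3\right) \left(-9\right)}{50 + \frac{87 + 320}{-199 - 219}} = -1044400 + \frac{-600 + 9 \left(-9\right)}{50 + \frac{407}{-418}} = -1044400 + \frac{-600 - 81}{50 + 407 \left(- \frac{1}{418}\right)} = -1044400 - \frac{681}{50 - \frac{37}{38}} = -1044400 - \frac{681}{\frac{1863}{38}} = -1044400 - \frac{8626}{621} = - \frac{648581026}{621}$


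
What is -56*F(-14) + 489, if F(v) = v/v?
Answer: 433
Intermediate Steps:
F(v) = 1
-56*F(-14) + 489 = -56*1 + 489 = -56 + 489 = 433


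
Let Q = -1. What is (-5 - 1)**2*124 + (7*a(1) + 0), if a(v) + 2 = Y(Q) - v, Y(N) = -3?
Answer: 4422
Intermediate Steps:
a(v) = -5 - v (a(v) = -2 + (-3 - v) = -5 - v)
(-5 - 1)**2*124 + (7*a(1) + 0) = (-5 - 1)**2*124 + (7*(-5 - 1*1) + 0) = (-6)**2*124 + (7*(-5 - 1) + 0) = 36*124 + (7*(-6) + 0) = 4464 + (-42 + 0) = 4464 - 42 = 4422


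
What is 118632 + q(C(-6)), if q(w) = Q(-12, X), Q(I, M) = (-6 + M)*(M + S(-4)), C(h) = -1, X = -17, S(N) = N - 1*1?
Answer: 119138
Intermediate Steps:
S(N) = -1 + N (S(N) = N - 1 = -1 + N)
Q(I, M) = (-6 + M)*(-5 + M) (Q(I, M) = (-6 + M)*(M + (-1 - 4)) = (-6 + M)*(M - 5) = (-6 + M)*(-5 + M))
q(w) = 506 (q(w) = 30 + (-17)² - 11*(-17) = 30 + 289 + 187 = 506)
118632 + q(C(-6)) = 118632 + 506 = 119138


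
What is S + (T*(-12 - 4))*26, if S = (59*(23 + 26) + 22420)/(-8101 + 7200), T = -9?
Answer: 3348033/901 ≈ 3715.9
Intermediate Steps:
S = -25311/901 (S = (59*49 + 22420)/(-901) = (2891 + 22420)*(-1/901) = 25311*(-1/901) = -25311/901 ≈ -28.092)
S + (T*(-12 - 4))*26 = -25311/901 - 9*(-12 - 4)*26 = -25311/901 - 9*(-16)*26 = -25311/901 + 144*26 = -25311/901 + 3744 = 3348033/901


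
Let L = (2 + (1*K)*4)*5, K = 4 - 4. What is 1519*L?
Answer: 15190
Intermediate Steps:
K = 0
L = 10 (L = (2 + (1*0)*4)*5 = (2 + 0*4)*5 = (2 + 0)*5 = 2*5 = 10)
1519*L = 1519*10 = 15190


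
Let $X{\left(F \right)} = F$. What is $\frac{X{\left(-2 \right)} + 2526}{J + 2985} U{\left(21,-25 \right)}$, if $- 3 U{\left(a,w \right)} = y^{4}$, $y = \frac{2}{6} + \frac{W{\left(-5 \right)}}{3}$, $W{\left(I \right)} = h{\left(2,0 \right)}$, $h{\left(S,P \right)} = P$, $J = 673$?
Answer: $- \frac{1262}{444447} \approx -0.0028395$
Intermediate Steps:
$W{\left(I \right)} = 0$
$y = \frac{1}{3}$ ($y = \frac{2}{6} + \frac{0}{3} = 2 \cdot \frac{1}{6} + 0 \cdot \frac{1}{3} = \frac{1}{3} + 0 = \frac{1}{3} \approx 0.33333$)
$U{\left(a,w \right)} = - \frac{1}{243}$ ($U{\left(a,w \right)} = - \frac{1}{3 \cdot 81} = \left(- \frac{1}{3}\right) \frac{1}{81} = - \frac{1}{243}$)
$\frac{X{\left(-2 \right)} + 2526}{J + 2985} U{\left(21,-25 \right)} = \frac{-2 + 2526}{673 + 2985} \left(- \frac{1}{243}\right) = \frac{2524}{3658} \left(- \frac{1}{243}\right) = 2524 \cdot \frac{1}{3658} \left(- \frac{1}{243}\right) = \frac{1262}{1829} \left(- \frac{1}{243}\right) = - \frac{1262}{444447}$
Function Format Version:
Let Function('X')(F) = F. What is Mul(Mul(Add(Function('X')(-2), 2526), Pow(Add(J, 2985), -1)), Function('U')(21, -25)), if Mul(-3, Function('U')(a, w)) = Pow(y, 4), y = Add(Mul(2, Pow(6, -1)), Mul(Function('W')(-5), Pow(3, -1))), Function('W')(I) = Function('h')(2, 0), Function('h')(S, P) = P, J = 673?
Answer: Rational(-1262, 444447) ≈ -0.0028395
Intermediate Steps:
Function('W')(I) = 0
y = Rational(1, 3) (y = Add(Mul(2, Pow(6, -1)), Mul(0, Pow(3, -1))) = Add(Mul(2, Rational(1, 6)), Mul(0, Rational(1, 3))) = Add(Rational(1, 3), 0) = Rational(1, 3) ≈ 0.33333)
Function('U')(a, w) = Rational(-1, 243) (Function('U')(a, w) = Mul(Rational(-1, 3), Pow(Rational(1, 3), 4)) = Mul(Rational(-1, 3), Rational(1, 81)) = Rational(-1, 243))
Mul(Mul(Add(Function('X')(-2), 2526), Pow(Add(J, 2985), -1)), Function('U')(21, -25)) = Mul(Mul(Add(-2, 2526), Pow(Add(673, 2985), -1)), Rational(-1, 243)) = Mul(Mul(2524, Pow(3658, -1)), Rational(-1, 243)) = Mul(Mul(2524, Rational(1, 3658)), Rational(-1, 243)) = Mul(Rational(1262, 1829), Rational(-1, 243)) = Rational(-1262, 444447)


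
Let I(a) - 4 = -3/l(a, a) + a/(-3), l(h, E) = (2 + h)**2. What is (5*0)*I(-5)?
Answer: 0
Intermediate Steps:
I(a) = 4 - 3/(2 + a)**2 - a/3 (I(a) = 4 + (-3/(2 + a)**2 + a/(-3)) = 4 + (-3/(2 + a)**2 + a*(-1/3)) = 4 + (-3/(2 + a)**2 - a/3) = 4 - 3/(2 + a)**2 - a/3)
(5*0)*I(-5) = (5*0)*(4 - 3/(2 - 5)**2 - 1/3*(-5)) = 0*(4 - 3/(-3)**2 + 5/3) = 0*(4 - 3*1/9 + 5/3) = 0*(4 - 1/3 + 5/3) = 0*(16/3) = 0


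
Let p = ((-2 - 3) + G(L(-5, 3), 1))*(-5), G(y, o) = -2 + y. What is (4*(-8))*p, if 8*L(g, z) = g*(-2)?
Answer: -920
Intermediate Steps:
L(g, z) = -g/4 (L(g, z) = (g*(-2))/8 = (-2*g)/8 = -g/4)
p = 115/4 (p = ((-2 - 3) + (-2 - 1/4*(-5)))*(-5) = (-5 + (-2 + 5/4))*(-5) = (-5 - 3/4)*(-5) = -23/4*(-5) = 115/4 ≈ 28.750)
(4*(-8))*p = (4*(-8))*(115/4) = -32*115/4 = -920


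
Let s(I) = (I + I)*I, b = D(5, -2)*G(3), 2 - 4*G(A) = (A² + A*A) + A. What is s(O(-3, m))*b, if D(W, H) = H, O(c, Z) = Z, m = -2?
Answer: 76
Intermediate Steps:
G(A) = ½ - A²/2 - A/4 (G(A) = ½ - ((A² + A*A) + A)/4 = ½ - ((A² + A²) + A)/4 = ½ - (2*A² + A)/4 = ½ - (A + 2*A²)/4 = ½ + (-A²/2 - A/4) = ½ - A²/2 - A/4)
b = 19/2 (b = -2*(½ - ½*3² - ¼*3) = -2*(½ - ½*9 - ¾) = -2*(½ - 9/2 - ¾) = -2*(-19/4) = 19/2 ≈ 9.5000)
s(I) = 2*I² (s(I) = (2*I)*I = 2*I²)
s(O(-3, m))*b = (2*(-2)²)*(19/2) = (2*4)*(19/2) = 8*(19/2) = 76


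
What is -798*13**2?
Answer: -134862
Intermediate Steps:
-798*13**2 = -798*169 = -134862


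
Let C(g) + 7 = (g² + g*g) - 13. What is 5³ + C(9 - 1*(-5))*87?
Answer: 32489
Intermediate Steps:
C(g) = -20 + 2*g² (C(g) = -7 + ((g² + g*g) - 13) = -7 + ((g² + g²) - 13) = -7 + (2*g² - 13) = -7 + (-13 + 2*g²) = -20 + 2*g²)
5³ + C(9 - 1*(-5))*87 = 5³ + (-20 + 2*(9 - 1*(-5))²)*87 = 125 + (-20 + 2*(9 + 5)²)*87 = 125 + (-20 + 2*14²)*87 = 125 + (-20 + 2*196)*87 = 125 + (-20 + 392)*87 = 125 + 372*87 = 125 + 32364 = 32489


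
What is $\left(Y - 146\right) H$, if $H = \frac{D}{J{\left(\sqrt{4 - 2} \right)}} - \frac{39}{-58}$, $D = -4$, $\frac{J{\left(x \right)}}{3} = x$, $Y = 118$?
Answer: $- \frac{546}{29} + \frac{56 \sqrt{2}}{3} \approx 7.5711$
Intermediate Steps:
$J{\left(x \right)} = 3 x$
$H = \frac{39}{58} - \frac{2 \sqrt{2}}{3}$ ($H = - \frac{4}{3 \sqrt{4 - 2}} - \frac{39}{-58} = - \frac{4}{3 \sqrt{2}} - - \frac{39}{58} = - 4 \frac{\sqrt{2}}{6} + \frac{39}{58} = - \frac{2 \sqrt{2}}{3} + \frac{39}{58} = \frac{39}{58} - \frac{2 \sqrt{2}}{3} \approx -0.2704$)
$\left(Y - 146\right) H = \left(118 - 146\right) \left(\frac{39}{58} - \frac{2 \sqrt{2}}{3}\right) = - 28 \left(\frac{39}{58} - \frac{2 \sqrt{2}}{3}\right) = - \frac{546}{29} + \frac{56 \sqrt{2}}{3}$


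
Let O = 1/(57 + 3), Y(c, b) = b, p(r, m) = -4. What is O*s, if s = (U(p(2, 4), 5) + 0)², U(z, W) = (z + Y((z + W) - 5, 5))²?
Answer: 1/60 ≈ 0.016667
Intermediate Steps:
O = 1/60 ≈ 0.016667
U(z, W) = (5 + z)² (U(z, W) = (z + 5)² = (5 + z)²)
s = 1 (s = ((5 - 4)² + 0)² = (1² + 0)² = (1 + 0)² = 1² = 1)
O*s = (1/60)*1 = 1/60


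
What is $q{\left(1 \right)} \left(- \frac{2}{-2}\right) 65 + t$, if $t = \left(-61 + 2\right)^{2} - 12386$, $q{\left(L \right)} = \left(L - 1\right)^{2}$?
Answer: $-8905$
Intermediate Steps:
$q{\left(L \right)} = \left(-1 + L\right)^{2}$
$t = -8905$ ($t = \left(-59\right)^{2} - 12386 = 3481 - 12386 = -8905$)
$q{\left(1 \right)} \left(- \frac{2}{-2}\right) 65 + t = \left(-1 + 1\right)^{2} \left(- \frac{2}{-2}\right) 65 - 8905 = 0^{2} \left(\left(-2\right) \left(- \frac{1}{2}\right)\right) 65 - 8905 = 0 \cdot 1 \cdot 65 - 8905 = 0 \cdot 65 - 8905 = 0 - 8905 = -8905$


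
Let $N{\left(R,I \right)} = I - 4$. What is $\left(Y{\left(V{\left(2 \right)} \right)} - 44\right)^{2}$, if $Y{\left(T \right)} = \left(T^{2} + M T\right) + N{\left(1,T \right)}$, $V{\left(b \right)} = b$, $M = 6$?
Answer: $900$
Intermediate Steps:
$N{\left(R,I \right)} = -4 + I$
$Y{\left(T \right)} = -4 + T^{2} + 7 T$ ($Y{\left(T \right)} = \left(T^{2} + 6 T\right) + \left(-4 + T\right) = -4 + T^{2} + 7 T$)
$\left(Y{\left(V{\left(2 \right)} \right)} - 44\right)^{2} = \left(\left(-4 + 2^{2} + 7 \cdot 2\right) - 44\right)^{2} = \left(\left(-4 + 4 + 14\right) - 44\right)^{2} = \left(14 - 44\right)^{2} = \left(-30\right)^{2} = 900$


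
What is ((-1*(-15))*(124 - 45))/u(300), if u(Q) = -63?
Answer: -395/21 ≈ -18.810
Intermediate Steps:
((-1*(-15))*(124 - 45))/u(300) = ((-1*(-15))*(124 - 45))/(-63) = (15*79)*(-1/63) = 1185*(-1/63) = -395/21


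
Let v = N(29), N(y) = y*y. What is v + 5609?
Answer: 6450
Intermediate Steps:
N(y) = y²
v = 841 (v = 29² = 841)
v + 5609 = 841 + 5609 = 6450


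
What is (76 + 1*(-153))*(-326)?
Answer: 25102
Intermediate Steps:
(76 + 1*(-153))*(-326) = (76 - 153)*(-326) = -77*(-326) = 25102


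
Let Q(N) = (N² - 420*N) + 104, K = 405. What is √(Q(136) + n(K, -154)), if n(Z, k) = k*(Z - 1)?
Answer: 8*I*√1574 ≈ 317.39*I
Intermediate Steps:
Q(N) = 104 + N² - 420*N
n(Z, k) = k*(-1 + Z)
√(Q(136) + n(K, -154)) = √((104 + 136² - 420*136) - 154*(-1 + 405)) = √((104 + 18496 - 57120) - 154*404) = √(-38520 - 62216) = √(-100736) = 8*I*√1574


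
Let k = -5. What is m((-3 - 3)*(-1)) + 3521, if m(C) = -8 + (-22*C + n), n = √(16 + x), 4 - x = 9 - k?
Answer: 3381 + √6 ≈ 3383.4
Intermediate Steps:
x = -10 (x = 4 - (9 - 1*(-5)) = 4 - (9 + 5) = 4 - 1*14 = 4 - 14 = -10)
n = √6 (n = √(16 - 10) = √6 ≈ 2.4495)
m(C) = -8 + √6 - 22*C (m(C) = -8 + (-22*C + √6) = -8 + (√6 - 22*C) = -8 + √6 - 22*C)
m((-3 - 3)*(-1)) + 3521 = (-8 + √6 - 22*(-3 - 3)*(-1)) + 3521 = (-8 + √6 - (-132)*(-1)) + 3521 = (-8 + √6 - 22*6) + 3521 = (-8 + √6 - 132) + 3521 = (-140 + √6) + 3521 = 3381 + √6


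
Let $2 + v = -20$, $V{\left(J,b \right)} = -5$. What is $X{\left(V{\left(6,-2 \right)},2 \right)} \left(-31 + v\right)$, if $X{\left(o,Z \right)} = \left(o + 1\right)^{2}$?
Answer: $-848$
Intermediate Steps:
$X{\left(o,Z \right)} = \left(1 + o\right)^{2}$
$v = -22$ ($v = -2 - 20 = -22$)
$X{\left(V{\left(6,-2 \right)},2 \right)} \left(-31 + v\right) = \left(1 - 5\right)^{2} \left(-31 - 22\right) = \left(-4\right)^{2} \left(-53\right) = 16 \left(-53\right) = -848$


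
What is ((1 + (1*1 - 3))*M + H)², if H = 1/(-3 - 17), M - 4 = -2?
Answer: 1681/400 ≈ 4.2025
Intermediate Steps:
M = 2 (M = 4 - 2 = 2)
H = -1/20 (H = 1/(-20) = -1/20 ≈ -0.050000)
((1 + (1*1 - 3))*M + H)² = ((1 + (1*1 - 3))*2 - 1/20)² = ((1 + (1 - 3))*2 - 1/20)² = ((1 - 2)*2 - 1/20)² = (-1*2 - 1/20)² = (-2 - 1/20)² = (-41/20)² = 1681/400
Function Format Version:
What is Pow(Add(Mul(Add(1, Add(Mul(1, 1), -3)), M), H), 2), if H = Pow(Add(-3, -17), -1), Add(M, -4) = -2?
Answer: Rational(1681, 400) ≈ 4.2025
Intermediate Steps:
M = 2 (M = Add(4, -2) = 2)
H = Rational(-1, 20) (H = Pow(-20, -1) = Rational(-1, 20) ≈ -0.050000)
Pow(Add(Mul(Add(1, Add(Mul(1, 1), -3)), M), H), 2) = Pow(Add(Mul(Add(1, Add(Mul(1, 1), -3)), 2), Rational(-1, 20)), 2) = Pow(Add(Mul(Add(1, Add(1, -3)), 2), Rational(-1, 20)), 2) = Pow(Add(Mul(Add(1, -2), 2), Rational(-1, 20)), 2) = Pow(Add(Mul(-1, 2), Rational(-1, 20)), 2) = Pow(Add(-2, Rational(-1, 20)), 2) = Pow(Rational(-41, 20), 2) = Rational(1681, 400)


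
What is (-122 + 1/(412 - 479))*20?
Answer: -163500/67 ≈ -2440.3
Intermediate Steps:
(-122 + 1/(412 - 479))*20 = (-122 + 1/(-67))*20 = (-122 - 1/67)*20 = -8175/67*20 = -163500/67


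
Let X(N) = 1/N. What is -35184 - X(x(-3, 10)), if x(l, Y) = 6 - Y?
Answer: -140735/4 ≈ -35184.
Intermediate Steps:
-35184 - X(x(-3, 10)) = -35184 - 1/(6 - 1*10) = -35184 - 1/(6 - 10) = -35184 - 1/(-4) = -35184 - 1*(-¼) = -35184 + ¼ = -140735/4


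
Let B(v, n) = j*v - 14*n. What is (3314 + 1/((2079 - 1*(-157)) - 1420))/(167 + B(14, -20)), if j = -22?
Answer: 2704225/113424 ≈ 23.842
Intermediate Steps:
B(v, n) = -22*v - 14*n
(3314 + 1/((2079 - 1*(-157)) - 1420))/(167 + B(14, -20)) = (3314 + 1/((2079 - 1*(-157)) - 1420))/(167 + (-22*14 - 14*(-20))) = (3314 + 1/((2079 + 157) - 1420))/(167 + (-308 + 280)) = (3314 + 1/(2236 - 1420))/(167 - 28) = (3314 + 1/816)/139 = (3314 + 1/816)*(1/139) = (2704225/816)*(1/139) = 2704225/113424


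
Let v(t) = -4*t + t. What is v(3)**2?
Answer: 81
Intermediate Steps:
v(t) = -3*t
v(3)**2 = (-3*3)**2 = (-9)**2 = 81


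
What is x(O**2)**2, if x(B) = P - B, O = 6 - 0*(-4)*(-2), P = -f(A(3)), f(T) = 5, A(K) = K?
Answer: 1681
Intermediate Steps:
P = -5 (P = -1*5 = -5)
O = 6 (O = 6 - 2*0*(-2) = 6 + 0*(-2) = 6 + 0 = 6)
x(B) = -5 - B
x(O**2)**2 = (-5 - 1*6**2)**2 = (-5 - 1*36)**2 = (-5 - 36)**2 = (-41)**2 = 1681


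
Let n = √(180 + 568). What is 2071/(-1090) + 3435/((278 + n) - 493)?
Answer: -2749771/151590 - 2290*√187/15159 ≈ -20.205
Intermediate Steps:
n = 2*√187 (n = √748 = 2*√187 ≈ 27.350)
2071/(-1090) + 3435/((278 + n) - 493) = 2071/(-1090) + 3435/((278 + 2*√187) - 493) = 2071*(-1/1090) + 3435/(-215 + 2*√187) = -19/10 + 3435/(-215 + 2*√187)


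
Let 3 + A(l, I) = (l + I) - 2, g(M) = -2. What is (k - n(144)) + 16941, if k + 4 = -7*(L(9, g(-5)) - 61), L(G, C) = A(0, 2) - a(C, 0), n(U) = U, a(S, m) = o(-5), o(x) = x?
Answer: 17206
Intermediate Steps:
A(l, I) = -5 + I + l (A(l, I) = -3 + ((l + I) - 2) = -3 + ((I + l) - 2) = -3 + (-2 + I + l) = -5 + I + l)
a(S, m) = -5
L(G, C) = 2 (L(G, C) = (-5 + 2 + 0) - 1*(-5) = -3 + 5 = 2)
k = 409 (k = -4 - 7*(2 - 61) = -4 - 7*(-59) = -4 + 413 = 409)
(k - n(144)) + 16941 = (409 - 1*144) + 16941 = (409 - 144) + 16941 = 265 + 16941 = 17206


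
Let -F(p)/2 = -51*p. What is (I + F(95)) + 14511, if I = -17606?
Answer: 6595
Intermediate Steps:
F(p) = 102*p (F(p) = -(-102)*p = 102*p)
(I + F(95)) + 14511 = (-17606 + 102*95) + 14511 = (-17606 + 9690) + 14511 = -7916 + 14511 = 6595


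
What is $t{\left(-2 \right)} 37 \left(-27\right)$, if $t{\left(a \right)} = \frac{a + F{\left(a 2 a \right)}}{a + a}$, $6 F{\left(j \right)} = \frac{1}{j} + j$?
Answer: $- \frac{10323}{64} \approx -161.3$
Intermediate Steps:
$F{\left(j \right)} = \frac{j}{6} + \frac{1}{6 j}$ ($F{\left(j \right)} = \frac{\frac{1}{j} + j}{6} = \frac{j + \frac{1}{j}}{6} = \frac{j}{6} + \frac{1}{6 j}$)
$t{\left(a \right)} = \frac{a + \frac{1 + 4 a^{4}}{12 a^{2}}}{2 a}$ ($t{\left(a \right)} = \frac{a + \frac{1 + \left(a 2 a\right)^{2}}{6 a 2 a}}{a + a} = \frac{a + \frac{1 + \left(2 a a\right)^{2}}{6 \cdot 2 a a}}{2 a} = \left(a + \frac{1 + \left(2 a^{2}\right)^{2}}{6 \cdot 2 a^{2}}\right) \frac{1}{2 a} = \left(a + \frac{\frac{1}{2 a^{2}} \left(1 + 4 a^{4}\right)}{6}\right) \frac{1}{2 a} = \left(a + \frac{1 + 4 a^{4}}{12 a^{2}}\right) \frac{1}{2 a} = \frac{a + \frac{1 + 4 a^{4}}{12 a^{2}}}{2 a}$)
$t{\left(-2 \right)} 37 \left(-27\right) = \left(\frac{1}{2} + \frac{1}{6} \left(-2\right) + \frac{1}{24 \left(-8\right)}\right) 37 \left(-27\right) = \left(\frac{1}{2} - \frac{1}{3} + \frac{1}{24} \left(- \frac{1}{8}\right)\right) 37 \left(-27\right) = \left(\frac{1}{2} - \frac{1}{3} - \frac{1}{192}\right) 37 \left(-27\right) = \frac{31}{192} \cdot 37 \left(-27\right) = \frac{1147}{192} \left(-27\right) = - \frac{10323}{64}$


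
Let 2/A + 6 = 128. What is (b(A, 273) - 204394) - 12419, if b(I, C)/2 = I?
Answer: -13225591/61 ≈ -2.1681e+5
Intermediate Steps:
A = 1/61 (A = 2/(-6 + 128) = 2/122 = 2*(1/122) = 1/61 ≈ 0.016393)
b(I, C) = 2*I
(b(A, 273) - 204394) - 12419 = (2*(1/61) - 204394) - 12419 = (2/61 - 204394) - 12419 = -12468032/61 - 12419 = -13225591/61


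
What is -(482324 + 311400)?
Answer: -793724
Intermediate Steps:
-(482324 + 311400) = -692/(1/((-44 + 450) + 741)) = -692/(1/(406 + 741)) = -692/(1/1147) = -692/1/1147 = -692*1147 = -793724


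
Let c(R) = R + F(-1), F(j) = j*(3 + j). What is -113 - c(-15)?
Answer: -96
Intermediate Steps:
c(R) = -2 + R (c(R) = R - (3 - 1) = R - 1*2 = R - 2 = -2 + R)
-113 - c(-15) = -113 - (-2 - 15) = -113 - 1*(-17) = -113 + 17 = -96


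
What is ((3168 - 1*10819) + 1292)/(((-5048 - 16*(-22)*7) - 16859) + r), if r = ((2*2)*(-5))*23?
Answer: 6359/19903 ≈ 0.31950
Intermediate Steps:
r = -460 (r = (4*(-5))*23 = -20*23 = -460)
((3168 - 1*10819) + 1292)/(((-5048 - 16*(-22)*7) - 16859) + r) = ((3168 - 1*10819) + 1292)/(((-5048 - 16*(-22)*7) - 16859) - 460) = ((3168 - 10819) + 1292)/(((-5048 + 352*7) - 16859) - 460) = (-7651 + 1292)/(((-5048 + 2464) - 16859) - 460) = -6359/((-2584 - 16859) - 460) = -6359/(-19443 - 460) = -6359/(-19903) = -6359*(-1/19903) = 6359/19903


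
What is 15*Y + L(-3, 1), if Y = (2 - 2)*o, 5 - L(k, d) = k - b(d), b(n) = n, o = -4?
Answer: 9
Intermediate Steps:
L(k, d) = 5 + d - k (L(k, d) = 5 - (k - d) = 5 + (d - k) = 5 + d - k)
Y = 0 (Y = (2 - 2)*(-4) = 0*(-4) = 0)
15*Y + L(-3, 1) = 15*0 + (5 + 1 - 1*(-3)) = 0 + (5 + 1 + 3) = 0 + 9 = 9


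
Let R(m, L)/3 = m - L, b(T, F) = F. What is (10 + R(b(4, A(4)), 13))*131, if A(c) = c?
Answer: -2227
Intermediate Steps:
R(m, L) = -3*L + 3*m (R(m, L) = 3*(m - L) = -3*L + 3*m)
(10 + R(b(4, A(4)), 13))*131 = (10 + (-3*13 + 3*4))*131 = (10 + (-39 + 12))*131 = (10 - 27)*131 = -17*131 = -2227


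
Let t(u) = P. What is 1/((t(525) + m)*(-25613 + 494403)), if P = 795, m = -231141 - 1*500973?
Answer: -1/342835034010 ≈ -2.9169e-12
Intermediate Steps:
m = -732114 (m = -231141 - 500973 = -732114)
t(u) = 795
1/((t(525) + m)*(-25613 + 494403)) = 1/((795 - 732114)*(-25613 + 494403)) = 1/(-731319*468790) = -1/731319*1/468790 = -1/342835034010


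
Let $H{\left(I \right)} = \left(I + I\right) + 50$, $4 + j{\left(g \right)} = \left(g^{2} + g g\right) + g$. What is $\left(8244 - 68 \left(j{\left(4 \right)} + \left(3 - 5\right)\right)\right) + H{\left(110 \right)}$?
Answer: $6474$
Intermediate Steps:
$j{\left(g \right)} = -4 + g + 2 g^{2}$ ($j{\left(g \right)} = -4 + \left(\left(g^{2} + g g\right) + g\right) = -4 + \left(\left(g^{2} + g^{2}\right) + g\right) = -4 + \left(2 g^{2} + g\right) = -4 + \left(g + 2 g^{2}\right) = -4 + g + 2 g^{2}$)
$H{\left(I \right)} = 50 + 2 I$ ($H{\left(I \right)} = 2 I + 50 = 50 + 2 I$)
$\left(8244 - 68 \left(j{\left(4 \right)} + \left(3 - 5\right)\right)\right) + H{\left(110 \right)} = \left(8244 - 68 \left(\left(-4 + 4 + 2 \cdot 4^{2}\right) + \left(3 - 5\right)\right)\right) + \left(50 + 2 \cdot 110\right) = \left(8244 - 68 \left(\left(-4 + 4 + 2 \cdot 16\right) + \left(3 - 5\right)\right)\right) + \left(50 + 220\right) = \left(8244 - 68 \left(\left(-4 + 4 + 32\right) - 2\right)\right) + 270 = \left(8244 - 68 \left(32 - 2\right)\right) + 270 = \left(8244 - 2040\right) + 270 = 6204 + 270 = 6474$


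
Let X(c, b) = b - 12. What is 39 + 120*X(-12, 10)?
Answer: -201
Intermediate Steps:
X(c, b) = -12 + b
39 + 120*X(-12, 10) = 39 + 120*(-12 + 10) = 39 + 120*(-2) = 39 - 240 = -201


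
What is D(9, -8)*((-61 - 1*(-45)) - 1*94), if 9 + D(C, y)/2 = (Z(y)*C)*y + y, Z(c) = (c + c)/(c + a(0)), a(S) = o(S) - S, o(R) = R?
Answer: 35420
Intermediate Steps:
a(S) = 0 (a(S) = S - S = 0)
Z(c) = 2 (Z(c) = (c + c)/(c + 0) = (2*c)/c = 2)
D(C, y) = -18 + 2*y + 4*C*y (D(C, y) = -18 + 2*((2*C)*y + y) = -18 + 2*(2*C*y + y) = -18 + 2*(y + 2*C*y) = -18 + (2*y + 4*C*y) = -18 + 2*y + 4*C*y)
D(9, -8)*((-61 - 1*(-45)) - 1*94) = (-18 + 2*(-8) + 4*9*(-8))*((-61 - 1*(-45)) - 1*94) = (-18 - 16 - 288)*((-61 + 45) - 94) = -322*(-16 - 94) = -322*(-110) = 35420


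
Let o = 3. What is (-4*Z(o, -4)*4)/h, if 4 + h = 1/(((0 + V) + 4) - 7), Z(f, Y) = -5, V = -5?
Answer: -640/33 ≈ -19.394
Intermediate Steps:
h = -33/8 (h = -4 + 1/(((0 - 5) + 4) - 7) = -4 + 1/((-5 + 4) - 7) = -4 + 1/(-1 - 7) = -4 + 1/(-8) = -4 - 1/8 = -33/8 ≈ -4.1250)
(-4*Z(o, -4)*4)/h = (-4*(-5)*4)/(-33/8) = -160*4/33 = -8/33*80 = -640/33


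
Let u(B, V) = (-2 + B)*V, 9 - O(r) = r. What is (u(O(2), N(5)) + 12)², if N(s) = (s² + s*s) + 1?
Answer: 71289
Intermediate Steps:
O(r) = 9 - r
N(s) = 1 + 2*s² (N(s) = (s² + s²) + 1 = 2*s² + 1 = 1 + 2*s²)
u(B, V) = V*(-2 + B)
(u(O(2), N(5)) + 12)² = ((1 + 2*5²)*(-2 + (9 - 1*2)) + 12)² = ((1 + 2*25)*(-2 + (9 - 2)) + 12)² = ((1 + 50)*(-2 + 7) + 12)² = (51*5 + 12)² = (255 + 12)² = 267² = 71289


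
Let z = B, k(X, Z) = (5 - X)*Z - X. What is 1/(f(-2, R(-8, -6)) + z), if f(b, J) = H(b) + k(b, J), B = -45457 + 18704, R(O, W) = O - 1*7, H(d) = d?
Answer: -1/26858 ≈ -3.7233e-5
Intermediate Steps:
R(O, W) = -7 + O (R(O, W) = O - 7 = -7 + O)
k(X, Z) = -X + Z*(5 - X) (k(X, Z) = Z*(5 - X) - X = -X + Z*(5 - X))
B = -26753
f(b, J) = 5*J - J*b (f(b, J) = b + (-b + 5*J - b*J) = b + (-b + 5*J - J*b) = 5*J - J*b)
z = -26753
1/(f(-2, R(-8, -6)) + z) = 1/((-7 - 8)*(5 - 1*(-2)) - 26753) = 1/(-15*(5 + 2) - 26753) = 1/(-15*7 - 26753) = 1/(-105 - 26753) = 1/(-26858) = -1/26858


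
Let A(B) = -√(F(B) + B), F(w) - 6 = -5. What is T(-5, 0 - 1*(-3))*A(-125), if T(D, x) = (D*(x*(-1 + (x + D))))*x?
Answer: -270*I*√31 ≈ -1503.3*I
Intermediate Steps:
F(w) = 1 (F(w) = 6 - 5 = 1)
A(B) = -√(1 + B)
T(D, x) = D*x²*(-1 + D + x) (T(D, x) = (D*(x*(-1 + (D + x))))*x = (D*(x*(-1 + D + x)))*x = (D*x*(-1 + D + x))*x = D*x²*(-1 + D + x))
T(-5, 0 - 1*(-3))*A(-125) = (-5*(0 - 1*(-3))²*(-1 - 5 + (0 - 1*(-3))))*(-√(1 - 125)) = (-5*(0 + 3)²*(-1 - 5 + (0 + 3)))*(-√(-124)) = (-5*3²*(-1 - 5 + 3))*(-2*I*√31) = (-5*9*(-3))*(-2*I*√31) = 135*(-2*I*√31) = -270*I*√31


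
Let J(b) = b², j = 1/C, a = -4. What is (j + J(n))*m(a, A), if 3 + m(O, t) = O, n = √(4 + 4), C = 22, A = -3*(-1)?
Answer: -1239/22 ≈ -56.318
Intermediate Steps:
A = 3
n = 2*√2 (n = √8 = 2*√2 ≈ 2.8284)
m(O, t) = -3 + O
j = 1/22 ≈ 0.045455
(j + J(n))*m(a, A) = (1/22 + (2*√2)²)*(-3 - 4) = (1/22 + 8)*(-7) = (177/22)*(-7) = -1239/22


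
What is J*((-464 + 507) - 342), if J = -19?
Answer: 5681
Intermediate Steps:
J*((-464 + 507) - 342) = -19*((-464 + 507) - 342) = -19*(43 - 342) = -19*(-299) = 5681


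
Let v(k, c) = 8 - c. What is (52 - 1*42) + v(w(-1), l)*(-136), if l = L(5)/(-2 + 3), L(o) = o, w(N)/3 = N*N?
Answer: -398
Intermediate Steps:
w(N) = 3*N² (w(N) = 3*(N*N) = 3*N²)
l = 5 (l = 5/(-2 + 3) = 5/1 = 1*5 = 5)
(52 - 1*42) + v(w(-1), l)*(-136) = (52 - 1*42) + (8 - 1*5)*(-136) = (52 - 42) + (8 - 5)*(-136) = 10 + 3*(-136) = 10 - 408 = -398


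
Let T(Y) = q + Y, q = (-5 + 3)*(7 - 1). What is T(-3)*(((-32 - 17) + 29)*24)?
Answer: 7200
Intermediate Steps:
q = -12 (q = -2*6 = -12)
T(Y) = -12 + Y
T(-3)*(((-32 - 17) + 29)*24) = (-12 - 3)*(((-32 - 17) + 29)*24) = -15*(-49 + 29)*24 = -(-300)*24 = -15*(-480) = 7200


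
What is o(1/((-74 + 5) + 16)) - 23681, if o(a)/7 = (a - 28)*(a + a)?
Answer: -66499139/2809 ≈ -23674.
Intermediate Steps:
o(a) = 14*a*(-28 + a) (o(a) = 7*((a - 28)*(a + a)) = 7*((-28 + a)*(2*a)) = 7*(2*a*(-28 + a)) = 14*a*(-28 + a))
o(1/((-74 + 5) + 16)) - 23681 = 14*(-28 + 1/((-74 + 5) + 16))/((-74 + 5) + 16) - 23681 = 14*(-28 + 1/(-69 + 16))/(-69 + 16) - 23681 = 14*(-28 + 1/(-53))/(-53) - 23681 = 14*(-1/53)*(-28 - 1/53) - 23681 = 14*(-1/53)*(-1485/53) - 23681 = 20790/2809 - 23681 = -66499139/2809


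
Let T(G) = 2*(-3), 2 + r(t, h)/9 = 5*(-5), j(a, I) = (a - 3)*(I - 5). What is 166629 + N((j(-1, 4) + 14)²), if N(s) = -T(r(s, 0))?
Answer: 166635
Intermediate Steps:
j(a, I) = (-5 + I)*(-3 + a) (j(a, I) = (-3 + a)*(-5 + I) = (-5 + I)*(-3 + a))
r(t, h) = -243 (r(t, h) = -18 + 9*(5*(-5)) = -18 + 9*(-25) = -18 - 225 = -243)
T(G) = -6
N(s) = 6 (N(s) = -1*(-6) = 6)
166629 + N((j(-1, 4) + 14)²) = 166629 + 6 = 166635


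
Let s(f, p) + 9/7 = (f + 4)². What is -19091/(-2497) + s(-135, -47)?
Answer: 300068283/17479 ≈ 17167.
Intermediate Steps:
s(f, p) = -9/7 + (4 + f)² (s(f, p) = -9/7 + (f + 4)² = -9/7 + (4 + f)²)
-19091/(-2497) + s(-135, -47) = -19091/(-2497) + (-9/7 + (4 - 135)²) = -19091*(-1/2497) + (-9/7 + (-131)²) = 19091/2497 + (-9/7 + 17161) = 19091/2497 + 120118/7 = 300068283/17479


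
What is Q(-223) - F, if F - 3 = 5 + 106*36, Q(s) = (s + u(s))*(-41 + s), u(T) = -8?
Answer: 57160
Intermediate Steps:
Q(s) = (-41 + s)*(-8 + s) (Q(s) = (s - 8)*(-41 + s) = (-8 + s)*(-41 + s) = (-41 + s)*(-8 + s))
F = 3824 (F = 3 + (5 + 106*36) = 3 + (5 + 3816) = 3 + 3821 = 3824)
Q(-223) - F = (328 + (-223)² - 49*(-223)) - 1*3824 = (328 + 49729 + 10927) - 3824 = 60984 - 3824 = 57160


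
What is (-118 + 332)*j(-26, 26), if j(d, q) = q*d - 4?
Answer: -145520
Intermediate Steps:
j(d, q) = -4 + d*q (j(d, q) = d*q - 4 = -4 + d*q)
(-118 + 332)*j(-26, 26) = (-118 + 332)*(-4 - 26*26) = 214*(-4 - 676) = 214*(-680) = -145520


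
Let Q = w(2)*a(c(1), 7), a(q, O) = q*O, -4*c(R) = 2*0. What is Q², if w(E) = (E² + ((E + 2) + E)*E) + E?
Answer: 0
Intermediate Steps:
c(R) = 0 (c(R) = -0/2 = -¼*0 = 0)
a(q, O) = O*q
w(E) = E + E² + E*(2 + 2*E) (w(E) = (E² + ((2 + E) + E)*E) + E = (E² + (2 + 2*E)*E) + E = (E² + E*(2 + 2*E)) + E = E + E² + E*(2 + 2*E))
Q = 0 (Q = (3*2*(1 + 2))*(7*0) = (3*2*3)*0 = 18*0 = 0)
Q² = 0² = 0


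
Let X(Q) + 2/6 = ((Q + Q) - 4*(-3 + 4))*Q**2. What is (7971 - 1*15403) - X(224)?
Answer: -66856727/3 ≈ -2.2286e+7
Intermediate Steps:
X(Q) = -1/3 + Q**2*(-4 + 2*Q) (X(Q) = -1/3 + ((Q + Q) - 4*(-3 + 4))*Q**2 = -1/3 + (2*Q - 4*1)*Q**2 = -1/3 + (2*Q - 4)*Q**2 = -1/3 + (-4 + 2*Q)*Q**2 = -1/3 + Q**2*(-4 + 2*Q))
(7971 - 1*15403) - X(224) = (7971 - 1*15403) - (-1/3 - 4*224**2 + 2*224**3) = (7971 - 15403) - (-1/3 - 4*50176 + 2*11239424) = -7432 - (-1/3 - 200704 + 22478848) = -7432 - 1*66834431/3 = -7432 - 66834431/3 = -66856727/3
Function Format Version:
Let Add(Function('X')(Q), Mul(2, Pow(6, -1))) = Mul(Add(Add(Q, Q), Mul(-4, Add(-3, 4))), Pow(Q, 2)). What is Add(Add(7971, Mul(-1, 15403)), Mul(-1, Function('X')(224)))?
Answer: Rational(-66856727, 3) ≈ -2.2286e+7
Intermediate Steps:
Function('X')(Q) = Add(Rational(-1, 3), Mul(Pow(Q, 2), Add(-4, Mul(2, Q)))) (Function('X')(Q) = Add(Rational(-1, 3), Mul(Add(Add(Q, Q), Mul(-4, Add(-3, 4))), Pow(Q, 2))) = Add(Rational(-1, 3), Mul(Add(Mul(2, Q), Mul(-4, 1)), Pow(Q, 2))) = Add(Rational(-1, 3), Mul(Add(Mul(2, Q), -4), Pow(Q, 2))) = Add(Rational(-1, 3), Mul(Add(-4, Mul(2, Q)), Pow(Q, 2))) = Add(Rational(-1, 3), Mul(Pow(Q, 2), Add(-4, Mul(2, Q)))))
Add(Add(7971, Mul(-1, 15403)), Mul(-1, Function('X')(224))) = Add(Add(7971, Mul(-1, 15403)), Mul(-1, Add(Rational(-1, 3), Mul(-4, Pow(224, 2)), Mul(2, Pow(224, 3))))) = Add(Add(7971, -15403), Mul(-1, Add(Rational(-1, 3), Mul(-4, 50176), Mul(2, 11239424)))) = Add(-7432, Mul(-1, Add(Rational(-1, 3), -200704, 22478848))) = Add(-7432, Mul(-1, Rational(66834431, 3))) = Add(-7432, Rational(-66834431, 3)) = Rational(-66856727, 3)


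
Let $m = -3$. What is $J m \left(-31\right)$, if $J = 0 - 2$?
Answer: $-186$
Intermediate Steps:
$J = -2$ ($J = 0 - 2 = -2$)
$J m \left(-31\right) = \left(-2\right) \left(-3\right) \left(-31\right) = 6 \left(-31\right) = -186$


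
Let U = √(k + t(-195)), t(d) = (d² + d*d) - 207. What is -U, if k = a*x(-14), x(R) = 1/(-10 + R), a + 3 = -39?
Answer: -√303379/2 ≈ -275.40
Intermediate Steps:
a = -42 (a = -3 - 39 = -42)
t(d) = -207 + 2*d² (t(d) = (d² + d²) - 207 = 2*d² - 207 = -207 + 2*d²)
k = 7/4 (k = -42/(-10 - 14) = -42/(-24) = -42*(-1/24) = 7/4 ≈ 1.7500)
U = √303379/2 (U = √(7/4 + (-207 + 2*(-195)²)) = √(7/4 + (-207 + 2*38025)) = √(7/4 + (-207 + 76050)) = √(7/4 + 75843) = √(303379/4) = √303379/2 ≈ 275.40)
-U = -√303379/2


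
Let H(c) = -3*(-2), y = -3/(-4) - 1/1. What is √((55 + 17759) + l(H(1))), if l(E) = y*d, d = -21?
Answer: √71277/2 ≈ 133.49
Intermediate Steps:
y = -¼ (y = -3*(-¼) - 1*1 = ¾ - 1 = -¼ ≈ -0.25000)
H(c) = 6
l(E) = 21/4 (l(E) = -¼*(-21) = 21/4)
√((55 + 17759) + l(H(1))) = √((55 + 17759) + 21/4) = √(17814 + 21/4) = √(71277/4) = √71277/2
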